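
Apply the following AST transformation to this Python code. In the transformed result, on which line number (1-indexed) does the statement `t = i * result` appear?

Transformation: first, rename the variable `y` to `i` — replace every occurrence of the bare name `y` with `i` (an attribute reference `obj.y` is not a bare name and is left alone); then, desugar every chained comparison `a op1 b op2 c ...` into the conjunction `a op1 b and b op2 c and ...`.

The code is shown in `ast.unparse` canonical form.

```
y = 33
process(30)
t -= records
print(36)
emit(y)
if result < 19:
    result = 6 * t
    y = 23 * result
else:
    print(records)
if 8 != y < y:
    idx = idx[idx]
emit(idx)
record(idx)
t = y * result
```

Transformed code:
i = 33
process(30)
t -= records
print(36)
emit(i)
if result < 19:
    result = 6 * t
    i = 23 * result
else:
    print(records)
if 8 != i and i < i:
    idx = idx[idx]
emit(idx)
record(idx)
t = i * result

15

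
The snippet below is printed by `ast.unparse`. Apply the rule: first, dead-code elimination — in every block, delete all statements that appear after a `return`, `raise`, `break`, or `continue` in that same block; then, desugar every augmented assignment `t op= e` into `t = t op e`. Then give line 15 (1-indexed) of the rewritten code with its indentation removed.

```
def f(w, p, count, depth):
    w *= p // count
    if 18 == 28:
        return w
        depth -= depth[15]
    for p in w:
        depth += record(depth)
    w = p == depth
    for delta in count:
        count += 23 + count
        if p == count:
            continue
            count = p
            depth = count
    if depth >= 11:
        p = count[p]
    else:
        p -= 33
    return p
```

Transformed code:
def f(w, p, count, depth):
    w = w * (p // count)
    if 18 == 28:
        return w
    for p in w:
        depth = depth + record(depth)
    w = p == depth
    for delta in count:
        count = count + (23 + count)
        if p == count:
            continue
    if depth >= 11:
        p = count[p]
    else:
        p = p - 33
    return p

p = p - 33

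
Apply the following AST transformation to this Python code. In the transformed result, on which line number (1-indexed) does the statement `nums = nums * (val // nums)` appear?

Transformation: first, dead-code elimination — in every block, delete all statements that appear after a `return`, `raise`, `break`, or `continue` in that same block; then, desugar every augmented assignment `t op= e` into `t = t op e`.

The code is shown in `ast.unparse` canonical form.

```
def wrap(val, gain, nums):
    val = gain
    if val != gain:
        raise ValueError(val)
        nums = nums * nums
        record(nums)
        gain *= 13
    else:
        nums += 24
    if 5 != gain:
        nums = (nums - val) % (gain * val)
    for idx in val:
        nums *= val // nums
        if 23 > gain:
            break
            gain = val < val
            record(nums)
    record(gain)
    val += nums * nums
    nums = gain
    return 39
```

10

Transformed code:
def wrap(val, gain, nums):
    val = gain
    if val != gain:
        raise ValueError(val)
    else:
        nums = nums + 24
    if 5 != gain:
        nums = (nums - val) % (gain * val)
    for idx in val:
        nums = nums * (val // nums)
        if 23 > gain:
            break
    record(gain)
    val = val + nums * nums
    nums = gain
    return 39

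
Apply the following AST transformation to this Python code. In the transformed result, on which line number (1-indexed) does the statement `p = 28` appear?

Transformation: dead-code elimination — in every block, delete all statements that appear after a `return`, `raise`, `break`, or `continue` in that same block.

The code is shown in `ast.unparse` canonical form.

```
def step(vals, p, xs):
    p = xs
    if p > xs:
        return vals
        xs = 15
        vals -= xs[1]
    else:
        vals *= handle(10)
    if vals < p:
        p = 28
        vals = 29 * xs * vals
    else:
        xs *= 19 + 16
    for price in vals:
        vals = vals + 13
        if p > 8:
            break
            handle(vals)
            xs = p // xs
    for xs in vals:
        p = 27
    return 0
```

8

Transformed code:
def step(vals, p, xs):
    p = xs
    if p > xs:
        return vals
    else:
        vals *= handle(10)
    if vals < p:
        p = 28
        vals = 29 * xs * vals
    else:
        xs *= 19 + 16
    for price in vals:
        vals = vals + 13
        if p > 8:
            break
    for xs in vals:
        p = 27
    return 0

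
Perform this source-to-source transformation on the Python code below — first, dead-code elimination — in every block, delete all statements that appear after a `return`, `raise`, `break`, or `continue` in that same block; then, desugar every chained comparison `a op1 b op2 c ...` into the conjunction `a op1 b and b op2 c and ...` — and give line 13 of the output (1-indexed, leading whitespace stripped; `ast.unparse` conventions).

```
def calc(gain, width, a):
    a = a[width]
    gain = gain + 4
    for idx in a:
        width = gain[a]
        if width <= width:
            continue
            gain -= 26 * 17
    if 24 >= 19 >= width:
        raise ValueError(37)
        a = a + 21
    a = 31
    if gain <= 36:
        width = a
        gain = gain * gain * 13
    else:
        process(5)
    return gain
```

gain = gain * gain * 13

Transformed code:
def calc(gain, width, a):
    a = a[width]
    gain = gain + 4
    for idx in a:
        width = gain[a]
        if width <= width:
            continue
    if 24 >= 19 and 19 >= width:
        raise ValueError(37)
    a = 31
    if gain <= 36:
        width = a
        gain = gain * gain * 13
    else:
        process(5)
    return gain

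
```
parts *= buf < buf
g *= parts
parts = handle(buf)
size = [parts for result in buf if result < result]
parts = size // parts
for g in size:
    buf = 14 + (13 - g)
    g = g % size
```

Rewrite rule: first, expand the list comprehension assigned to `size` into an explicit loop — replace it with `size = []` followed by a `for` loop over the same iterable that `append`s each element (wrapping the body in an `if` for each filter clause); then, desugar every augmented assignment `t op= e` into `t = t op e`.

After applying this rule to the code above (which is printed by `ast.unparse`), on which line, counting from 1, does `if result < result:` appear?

Transformed code:
parts = parts * (buf < buf)
g = g * parts
parts = handle(buf)
size = []
for result in buf:
    if result < result:
        size.append(parts)
parts = size // parts
for g in size:
    buf = 14 + (13 - g)
    g = g % size

6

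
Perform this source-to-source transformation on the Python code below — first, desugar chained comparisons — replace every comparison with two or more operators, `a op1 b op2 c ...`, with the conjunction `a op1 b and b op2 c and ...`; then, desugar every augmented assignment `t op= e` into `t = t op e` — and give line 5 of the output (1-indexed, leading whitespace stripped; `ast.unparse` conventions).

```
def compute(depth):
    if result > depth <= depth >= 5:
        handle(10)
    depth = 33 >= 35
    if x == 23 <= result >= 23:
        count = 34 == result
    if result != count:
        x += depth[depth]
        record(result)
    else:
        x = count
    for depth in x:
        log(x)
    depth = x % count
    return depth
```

Transformed code:
def compute(depth):
    if result > depth and depth <= depth and (depth >= 5):
        handle(10)
    depth = 33 >= 35
    if x == 23 and 23 <= result and (result >= 23):
        count = 34 == result
    if result != count:
        x = x + depth[depth]
        record(result)
    else:
        x = count
    for depth in x:
        log(x)
    depth = x % count
    return depth

if x == 23 and 23 <= result and (result >= 23):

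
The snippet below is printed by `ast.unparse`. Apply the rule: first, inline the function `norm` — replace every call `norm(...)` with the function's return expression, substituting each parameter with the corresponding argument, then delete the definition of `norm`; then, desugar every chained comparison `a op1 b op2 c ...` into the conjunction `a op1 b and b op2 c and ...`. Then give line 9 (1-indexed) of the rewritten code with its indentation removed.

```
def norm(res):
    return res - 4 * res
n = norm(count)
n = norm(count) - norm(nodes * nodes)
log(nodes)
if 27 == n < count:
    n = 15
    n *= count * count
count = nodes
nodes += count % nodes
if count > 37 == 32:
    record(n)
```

if count > 37 and 37 == 32:

Transformed code:
n = count - 4 * count
n = count - 4 * count - (nodes * nodes - 4 * (nodes * nodes))
log(nodes)
if 27 == n and n < count:
    n = 15
    n *= count * count
count = nodes
nodes += count % nodes
if count > 37 and 37 == 32:
    record(n)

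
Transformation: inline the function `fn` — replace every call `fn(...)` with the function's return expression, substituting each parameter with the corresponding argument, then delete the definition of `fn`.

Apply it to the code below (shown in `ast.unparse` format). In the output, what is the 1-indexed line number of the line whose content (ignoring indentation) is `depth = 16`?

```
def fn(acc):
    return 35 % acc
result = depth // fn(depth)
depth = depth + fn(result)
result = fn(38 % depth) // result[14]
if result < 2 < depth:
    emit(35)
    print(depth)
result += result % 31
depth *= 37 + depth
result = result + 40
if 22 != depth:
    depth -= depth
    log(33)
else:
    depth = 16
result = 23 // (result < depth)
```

Transformed code:
result = depth // (35 % depth)
depth = depth + 35 % result
result = 35 % (38 % depth) // result[14]
if result < 2 < depth:
    emit(35)
    print(depth)
result += result % 31
depth *= 37 + depth
result = result + 40
if 22 != depth:
    depth -= depth
    log(33)
else:
    depth = 16
result = 23 // (result < depth)

14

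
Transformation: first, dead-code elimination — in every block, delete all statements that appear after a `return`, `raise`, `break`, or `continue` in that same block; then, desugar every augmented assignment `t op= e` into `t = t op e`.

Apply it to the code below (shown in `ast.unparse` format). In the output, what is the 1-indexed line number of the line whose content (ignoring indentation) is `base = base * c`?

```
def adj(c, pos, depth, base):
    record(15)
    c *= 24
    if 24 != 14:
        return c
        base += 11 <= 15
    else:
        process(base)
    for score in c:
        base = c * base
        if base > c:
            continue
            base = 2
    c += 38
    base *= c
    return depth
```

Transformed code:
def adj(c, pos, depth, base):
    record(15)
    c = c * 24
    if 24 != 14:
        return c
    else:
        process(base)
    for score in c:
        base = c * base
        if base > c:
            continue
    c = c + 38
    base = base * c
    return depth

13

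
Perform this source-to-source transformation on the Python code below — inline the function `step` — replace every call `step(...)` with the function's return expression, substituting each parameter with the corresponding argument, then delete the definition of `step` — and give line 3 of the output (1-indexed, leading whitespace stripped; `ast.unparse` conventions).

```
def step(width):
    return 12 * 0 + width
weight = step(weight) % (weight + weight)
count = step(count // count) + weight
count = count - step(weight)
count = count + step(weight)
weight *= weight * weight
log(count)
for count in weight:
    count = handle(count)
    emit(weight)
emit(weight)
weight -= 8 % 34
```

count = count - (12 * 0 + weight)

Transformed code:
weight = (12 * 0 + weight) % (weight + weight)
count = 12 * 0 + count // count + weight
count = count - (12 * 0 + weight)
count = count + (12 * 0 + weight)
weight *= weight * weight
log(count)
for count in weight:
    count = handle(count)
    emit(weight)
emit(weight)
weight -= 8 % 34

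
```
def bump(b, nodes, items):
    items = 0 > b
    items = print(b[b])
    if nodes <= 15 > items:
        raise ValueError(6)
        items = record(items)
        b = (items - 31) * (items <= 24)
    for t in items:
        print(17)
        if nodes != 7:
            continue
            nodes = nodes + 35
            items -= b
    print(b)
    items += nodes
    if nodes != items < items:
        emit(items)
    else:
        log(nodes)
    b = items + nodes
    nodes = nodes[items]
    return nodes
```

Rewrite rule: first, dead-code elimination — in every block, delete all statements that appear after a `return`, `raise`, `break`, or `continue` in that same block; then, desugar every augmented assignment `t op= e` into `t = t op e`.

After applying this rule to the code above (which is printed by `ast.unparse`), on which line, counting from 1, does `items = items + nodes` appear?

Transformed code:
def bump(b, nodes, items):
    items = 0 > b
    items = print(b[b])
    if nodes <= 15 > items:
        raise ValueError(6)
    for t in items:
        print(17)
        if nodes != 7:
            continue
    print(b)
    items = items + nodes
    if nodes != items < items:
        emit(items)
    else:
        log(nodes)
    b = items + nodes
    nodes = nodes[items]
    return nodes

11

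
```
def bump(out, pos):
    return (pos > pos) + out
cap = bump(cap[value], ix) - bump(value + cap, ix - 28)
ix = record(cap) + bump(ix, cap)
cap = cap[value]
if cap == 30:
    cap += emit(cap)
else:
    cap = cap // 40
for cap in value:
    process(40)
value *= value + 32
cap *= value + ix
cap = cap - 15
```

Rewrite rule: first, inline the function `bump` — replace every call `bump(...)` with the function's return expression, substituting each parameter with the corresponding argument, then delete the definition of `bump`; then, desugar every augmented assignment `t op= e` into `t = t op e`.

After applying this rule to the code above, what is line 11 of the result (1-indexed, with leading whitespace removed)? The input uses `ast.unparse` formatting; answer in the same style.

Transformed code:
cap = (ix > ix) + cap[value] - ((ix - 28 > ix - 28) + (value + cap))
ix = record(cap) + ((cap > cap) + ix)
cap = cap[value]
if cap == 30:
    cap = cap + emit(cap)
else:
    cap = cap // 40
for cap in value:
    process(40)
value = value * (value + 32)
cap = cap * (value + ix)
cap = cap - 15

cap = cap * (value + ix)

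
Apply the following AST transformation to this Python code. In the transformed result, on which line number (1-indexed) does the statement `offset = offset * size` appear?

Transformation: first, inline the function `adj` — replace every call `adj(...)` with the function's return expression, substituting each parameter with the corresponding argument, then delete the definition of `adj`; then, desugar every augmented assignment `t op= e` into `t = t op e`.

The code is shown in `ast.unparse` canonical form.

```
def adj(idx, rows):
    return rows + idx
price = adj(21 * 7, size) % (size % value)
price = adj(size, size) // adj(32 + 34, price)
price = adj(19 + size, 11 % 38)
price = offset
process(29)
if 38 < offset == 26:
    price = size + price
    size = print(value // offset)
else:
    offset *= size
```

Transformed code:
price = (size + 21 * 7) % (size % value)
price = (size + size) // (price + (32 + 34))
price = 11 % 38 + (19 + size)
price = offset
process(29)
if 38 < offset == 26:
    price = size + price
    size = print(value // offset)
else:
    offset = offset * size

10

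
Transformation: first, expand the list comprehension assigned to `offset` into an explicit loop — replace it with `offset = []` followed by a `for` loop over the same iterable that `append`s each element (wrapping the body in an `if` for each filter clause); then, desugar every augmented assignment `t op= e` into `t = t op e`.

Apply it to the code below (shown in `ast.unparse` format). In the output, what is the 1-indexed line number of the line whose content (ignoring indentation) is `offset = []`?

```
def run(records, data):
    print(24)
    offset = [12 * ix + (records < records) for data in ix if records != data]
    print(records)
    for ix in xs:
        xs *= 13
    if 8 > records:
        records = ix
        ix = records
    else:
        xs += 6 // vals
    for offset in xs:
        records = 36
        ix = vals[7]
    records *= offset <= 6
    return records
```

3

Transformed code:
def run(records, data):
    print(24)
    offset = []
    for data in ix:
        if records != data:
            offset.append(12 * ix + (records < records))
    print(records)
    for ix in xs:
        xs = xs * 13
    if 8 > records:
        records = ix
        ix = records
    else:
        xs = xs + 6 // vals
    for offset in xs:
        records = 36
        ix = vals[7]
    records = records * (offset <= 6)
    return records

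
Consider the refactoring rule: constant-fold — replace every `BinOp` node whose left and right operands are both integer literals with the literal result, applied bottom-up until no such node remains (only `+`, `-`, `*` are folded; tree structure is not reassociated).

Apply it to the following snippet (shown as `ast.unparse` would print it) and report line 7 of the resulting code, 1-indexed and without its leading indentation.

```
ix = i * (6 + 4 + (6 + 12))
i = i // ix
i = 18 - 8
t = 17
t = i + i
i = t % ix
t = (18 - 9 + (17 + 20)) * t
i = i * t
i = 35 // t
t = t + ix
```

Transformed code:
ix = i * 28
i = i // ix
i = 10
t = 17
t = i + i
i = t % ix
t = 46 * t
i = i * t
i = 35 // t
t = t + ix

t = 46 * t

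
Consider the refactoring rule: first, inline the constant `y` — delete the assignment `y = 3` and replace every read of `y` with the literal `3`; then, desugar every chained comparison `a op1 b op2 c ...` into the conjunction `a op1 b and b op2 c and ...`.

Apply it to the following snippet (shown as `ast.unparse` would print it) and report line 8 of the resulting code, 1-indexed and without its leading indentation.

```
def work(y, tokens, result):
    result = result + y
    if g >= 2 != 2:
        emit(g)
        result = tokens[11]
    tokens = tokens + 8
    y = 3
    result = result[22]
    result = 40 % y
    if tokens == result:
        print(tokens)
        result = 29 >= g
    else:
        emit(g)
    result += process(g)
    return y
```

Transformed code:
def work(y, tokens, result):
    result = result + 3
    if g >= 2 and 2 != 2:
        emit(g)
        result = tokens[11]
    tokens = tokens + 8
    result = result[22]
    result = 40 % 3
    if tokens == result:
        print(tokens)
        result = 29 >= g
    else:
        emit(g)
    result += process(g)
    return 3

result = 40 % 3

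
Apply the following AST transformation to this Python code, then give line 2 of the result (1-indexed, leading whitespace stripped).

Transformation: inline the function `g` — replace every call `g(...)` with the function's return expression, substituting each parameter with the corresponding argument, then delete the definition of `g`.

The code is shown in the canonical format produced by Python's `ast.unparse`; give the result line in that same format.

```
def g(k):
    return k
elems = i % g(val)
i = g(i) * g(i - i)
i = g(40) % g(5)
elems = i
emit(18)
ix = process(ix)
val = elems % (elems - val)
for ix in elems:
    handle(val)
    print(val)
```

Transformed code:
elems = i % val
i = i * (i - i)
i = 40 % 5
elems = i
emit(18)
ix = process(ix)
val = elems % (elems - val)
for ix in elems:
    handle(val)
    print(val)

i = i * (i - i)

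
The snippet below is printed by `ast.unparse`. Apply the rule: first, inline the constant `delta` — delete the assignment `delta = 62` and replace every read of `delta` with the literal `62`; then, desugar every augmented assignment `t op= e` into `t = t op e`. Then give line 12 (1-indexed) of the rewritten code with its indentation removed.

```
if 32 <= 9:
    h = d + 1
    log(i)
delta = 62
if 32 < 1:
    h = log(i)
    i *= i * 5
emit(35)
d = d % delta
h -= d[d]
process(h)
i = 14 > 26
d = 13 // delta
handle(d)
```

Transformed code:
if 32 <= 9:
    h = d + 1
    log(i)
if 32 < 1:
    h = log(i)
    i = i * (i * 5)
emit(35)
d = d % 62
h = h - d[d]
process(h)
i = 14 > 26
d = 13 // 62
handle(d)

d = 13 // 62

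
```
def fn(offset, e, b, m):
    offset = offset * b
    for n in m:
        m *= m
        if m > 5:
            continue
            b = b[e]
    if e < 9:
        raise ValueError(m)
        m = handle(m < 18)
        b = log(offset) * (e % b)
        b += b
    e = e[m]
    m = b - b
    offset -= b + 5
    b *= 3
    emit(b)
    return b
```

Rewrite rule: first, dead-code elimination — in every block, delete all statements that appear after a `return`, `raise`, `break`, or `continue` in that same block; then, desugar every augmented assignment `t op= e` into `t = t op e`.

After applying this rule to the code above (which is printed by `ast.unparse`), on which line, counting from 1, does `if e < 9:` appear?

Transformed code:
def fn(offset, e, b, m):
    offset = offset * b
    for n in m:
        m = m * m
        if m > 5:
            continue
    if e < 9:
        raise ValueError(m)
    e = e[m]
    m = b - b
    offset = offset - (b + 5)
    b = b * 3
    emit(b)
    return b

7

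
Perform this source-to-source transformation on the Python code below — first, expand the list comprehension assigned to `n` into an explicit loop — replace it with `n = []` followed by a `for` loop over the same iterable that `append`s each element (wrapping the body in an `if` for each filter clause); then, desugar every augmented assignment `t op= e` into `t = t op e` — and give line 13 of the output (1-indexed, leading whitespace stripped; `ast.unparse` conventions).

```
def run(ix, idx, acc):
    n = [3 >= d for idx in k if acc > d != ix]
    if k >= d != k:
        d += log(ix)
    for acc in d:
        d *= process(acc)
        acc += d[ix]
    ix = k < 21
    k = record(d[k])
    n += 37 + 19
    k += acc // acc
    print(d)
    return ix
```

Transformed code:
def run(ix, idx, acc):
    n = []
    for idx in k:
        if acc > d != ix:
            n.append(3 >= d)
    if k >= d != k:
        d = d + log(ix)
    for acc in d:
        d = d * process(acc)
        acc = acc + d[ix]
    ix = k < 21
    k = record(d[k])
    n = n + (37 + 19)
    k = k + acc // acc
    print(d)
    return ix

n = n + (37 + 19)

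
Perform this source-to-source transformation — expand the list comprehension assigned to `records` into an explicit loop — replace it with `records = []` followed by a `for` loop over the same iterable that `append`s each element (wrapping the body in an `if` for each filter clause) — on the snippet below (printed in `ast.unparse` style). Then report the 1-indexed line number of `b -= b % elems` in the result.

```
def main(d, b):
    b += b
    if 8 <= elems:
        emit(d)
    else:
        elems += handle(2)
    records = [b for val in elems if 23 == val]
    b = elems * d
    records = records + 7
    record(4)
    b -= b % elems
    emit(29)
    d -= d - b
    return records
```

14

Transformed code:
def main(d, b):
    b += b
    if 8 <= elems:
        emit(d)
    else:
        elems += handle(2)
    records = []
    for val in elems:
        if 23 == val:
            records.append(b)
    b = elems * d
    records = records + 7
    record(4)
    b -= b % elems
    emit(29)
    d -= d - b
    return records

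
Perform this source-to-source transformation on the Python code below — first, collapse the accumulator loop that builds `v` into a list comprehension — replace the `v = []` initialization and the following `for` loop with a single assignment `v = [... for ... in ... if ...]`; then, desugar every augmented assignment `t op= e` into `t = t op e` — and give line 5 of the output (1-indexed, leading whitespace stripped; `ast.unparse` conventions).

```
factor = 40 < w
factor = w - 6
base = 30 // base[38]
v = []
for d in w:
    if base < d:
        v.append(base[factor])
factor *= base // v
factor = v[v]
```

Transformed code:
factor = 40 < w
factor = w - 6
base = 30 // base[38]
v = [base[factor] for d in w if base < d]
factor = factor * (base // v)
factor = v[v]

factor = factor * (base // v)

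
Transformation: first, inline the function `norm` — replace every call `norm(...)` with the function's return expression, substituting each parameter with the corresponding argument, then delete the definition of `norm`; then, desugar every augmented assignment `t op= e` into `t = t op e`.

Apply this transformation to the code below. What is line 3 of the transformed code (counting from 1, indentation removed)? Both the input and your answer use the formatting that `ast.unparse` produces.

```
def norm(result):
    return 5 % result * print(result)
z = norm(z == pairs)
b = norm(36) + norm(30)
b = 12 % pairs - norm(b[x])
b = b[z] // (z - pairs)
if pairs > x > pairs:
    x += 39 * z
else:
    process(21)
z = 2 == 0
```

Transformed code:
z = 5 % (z == pairs) * print(z == pairs)
b = 5 % 36 * print(36) + 5 % 30 * print(30)
b = 12 % pairs - 5 % b[x] * print(b[x])
b = b[z] // (z - pairs)
if pairs > x > pairs:
    x = x + 39 * z
else:
    process(21)
z = 2 == 0

b = 12 % pairs - 5 % b[x] * print(b[x])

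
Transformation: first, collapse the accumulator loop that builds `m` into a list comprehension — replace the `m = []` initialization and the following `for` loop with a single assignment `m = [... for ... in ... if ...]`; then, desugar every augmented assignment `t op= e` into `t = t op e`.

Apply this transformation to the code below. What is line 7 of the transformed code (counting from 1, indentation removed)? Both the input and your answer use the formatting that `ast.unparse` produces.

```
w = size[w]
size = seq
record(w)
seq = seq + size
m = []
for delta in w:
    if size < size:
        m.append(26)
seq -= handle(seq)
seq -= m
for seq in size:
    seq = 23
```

Transformed code:
w = size[w]
size = seq
record(w)
seq = seq + size
m = [26 for delta in w if size < size]
seq = seq - handle(seq)
seq = seq - m
for seq in size:
    seq = 23

seq = seq - m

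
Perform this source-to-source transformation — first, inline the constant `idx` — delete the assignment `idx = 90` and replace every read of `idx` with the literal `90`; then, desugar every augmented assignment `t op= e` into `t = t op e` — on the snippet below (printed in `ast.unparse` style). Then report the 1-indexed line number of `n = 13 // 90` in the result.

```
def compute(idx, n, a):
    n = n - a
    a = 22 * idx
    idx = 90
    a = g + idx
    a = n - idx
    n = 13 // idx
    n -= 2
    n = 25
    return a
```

6

Transformed code:
def compute(idx, n, a):
    n = n - a
    a = 22 * 90
    a = g + 90
    a = n - 90
    n = 13 // 90
    n = n - 2
    n = 25
    return a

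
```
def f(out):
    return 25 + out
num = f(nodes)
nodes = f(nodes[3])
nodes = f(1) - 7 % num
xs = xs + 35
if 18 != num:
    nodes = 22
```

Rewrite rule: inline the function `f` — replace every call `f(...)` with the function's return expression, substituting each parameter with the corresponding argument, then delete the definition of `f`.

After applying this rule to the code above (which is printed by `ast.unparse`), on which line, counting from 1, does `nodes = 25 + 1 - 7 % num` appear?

Transformed code:
num = 25 + nodes
nodes = 25 + nodes[3]
nodes = 25 + 1 - 7 % num
xs = xs + 35
if 18 != num:
    nodes = 22

3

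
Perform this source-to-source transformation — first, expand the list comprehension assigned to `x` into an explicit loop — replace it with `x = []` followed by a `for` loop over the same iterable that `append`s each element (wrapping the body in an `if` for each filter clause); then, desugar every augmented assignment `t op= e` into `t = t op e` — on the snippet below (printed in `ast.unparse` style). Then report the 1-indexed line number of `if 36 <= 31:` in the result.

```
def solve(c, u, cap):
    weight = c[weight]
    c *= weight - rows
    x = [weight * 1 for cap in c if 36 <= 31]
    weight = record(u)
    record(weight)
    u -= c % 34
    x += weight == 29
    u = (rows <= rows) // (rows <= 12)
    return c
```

6

Transformed code:
def solve(c, u, cap):
    weight = c[weight]
    c = c * (weight - rows)
    x = []
    for cap in c:
        if 36 <= 31:
            x.append(weight * 1)
    weight = record(u)
    record(weight)
    u = u - c % 34
    x = x + (weight == 29)
    u = (rows <= rows) // (rows <= 12)
    return c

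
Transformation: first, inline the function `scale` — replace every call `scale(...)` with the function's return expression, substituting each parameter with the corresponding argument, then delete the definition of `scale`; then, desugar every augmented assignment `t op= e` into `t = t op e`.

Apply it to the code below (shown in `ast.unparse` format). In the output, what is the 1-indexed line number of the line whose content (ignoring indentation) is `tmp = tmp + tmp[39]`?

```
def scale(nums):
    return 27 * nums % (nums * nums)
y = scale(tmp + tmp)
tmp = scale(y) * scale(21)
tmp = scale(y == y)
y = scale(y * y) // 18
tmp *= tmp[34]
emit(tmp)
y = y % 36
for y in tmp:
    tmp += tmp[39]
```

Transformed code:
y = 27 * (tmp + tmp) % ((tmp + tmp) * (tmp + tmp))
tmp = 27 * y % (y * y) * (27 * 21 % (21 * 21))
tmp = 27 * (y == y) % ((y == y) * (y == y))
y = 27 * (y * y) % (y * y * (y * y)) // 18
tmp = tmp * tmp[34]
emit(tmp)
y = y % 36
for y in tmp:
    tmp = tmp + tmp[39]

9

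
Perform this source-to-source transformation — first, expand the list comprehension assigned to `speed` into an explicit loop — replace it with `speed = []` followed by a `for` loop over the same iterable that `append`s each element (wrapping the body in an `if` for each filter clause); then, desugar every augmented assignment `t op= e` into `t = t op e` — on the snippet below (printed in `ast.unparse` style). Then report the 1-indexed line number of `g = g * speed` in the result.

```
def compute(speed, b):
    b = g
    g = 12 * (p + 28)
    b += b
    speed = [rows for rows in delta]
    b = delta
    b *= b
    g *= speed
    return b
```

Transformed code:
def compute(speed, b):
    b = g
    g = 12 * (p + 28)
    b = b + b
    speed = []
    for rows in delta:
        speed.append(rows)
    b = delta
    b = b * b
    g = g * speed
    return b

10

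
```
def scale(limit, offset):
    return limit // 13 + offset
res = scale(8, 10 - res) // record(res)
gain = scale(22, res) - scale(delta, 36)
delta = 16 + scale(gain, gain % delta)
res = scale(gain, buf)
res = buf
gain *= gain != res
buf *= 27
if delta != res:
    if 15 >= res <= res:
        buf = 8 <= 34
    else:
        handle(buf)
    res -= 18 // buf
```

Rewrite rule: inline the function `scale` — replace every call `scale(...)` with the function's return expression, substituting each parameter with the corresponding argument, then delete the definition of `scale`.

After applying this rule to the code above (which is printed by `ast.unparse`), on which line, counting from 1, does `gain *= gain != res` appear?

Transformed code:
res = (8 // 13 + (10 - res)) // record(res)
gain = 22 // 13 + res - (delta // 13 + 36)
delta = 16 + (gain // 13 + gain % delta)
res = gain // 13 + buf
res = buf
gain *= gain != res
buf *= 27
if delta != res:
    if 15 >= res <= res:
        buf = 8 <= 34
    else:
        handle(buf)
    res -= 18 // buf

6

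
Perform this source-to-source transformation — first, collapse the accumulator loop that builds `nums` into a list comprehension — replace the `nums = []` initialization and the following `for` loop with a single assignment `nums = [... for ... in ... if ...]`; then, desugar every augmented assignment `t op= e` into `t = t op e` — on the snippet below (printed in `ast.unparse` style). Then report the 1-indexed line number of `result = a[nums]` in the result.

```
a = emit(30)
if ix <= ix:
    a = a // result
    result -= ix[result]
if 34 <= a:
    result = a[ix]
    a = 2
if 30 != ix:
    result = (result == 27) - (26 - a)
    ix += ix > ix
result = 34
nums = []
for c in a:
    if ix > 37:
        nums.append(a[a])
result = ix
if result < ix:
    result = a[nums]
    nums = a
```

15

Transformed code:
a = emit(30)
if ix <= ix:
    a = a // result
    result = result - ix[result]
if 34 <= a:
    result = a[ix]
    a = 2
if 30 != ix:
    result = (result == 27) - (26 - a)
    ix = ix + (ix > ix)
result = 34
nums = [a[a] for c in a if ix > 37]
result = ix
if result < ix:
    result = a[nums]
    nums = a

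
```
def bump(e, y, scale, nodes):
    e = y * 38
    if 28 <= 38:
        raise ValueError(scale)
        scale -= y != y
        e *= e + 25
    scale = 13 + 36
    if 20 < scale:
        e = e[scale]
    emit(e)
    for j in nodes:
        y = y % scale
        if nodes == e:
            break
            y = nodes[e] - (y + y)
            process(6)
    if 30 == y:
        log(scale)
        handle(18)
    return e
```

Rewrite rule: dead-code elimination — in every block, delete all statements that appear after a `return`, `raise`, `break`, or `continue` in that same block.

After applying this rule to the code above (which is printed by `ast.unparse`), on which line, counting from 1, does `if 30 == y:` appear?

Transformed code:
def bump(e, y, scale, nodes):
    e = y * 38
    if 28 <= 38:
        raise ValueError(scale)
    scale = 13 + 36
    if 20 < scale:
        e = e[scale]
    emit(e)
    for j in nodes:
        y = y % scale
        if nodes == e:
            break
    if 30 == y:
        log(scale)
        handle(18)
    return e

13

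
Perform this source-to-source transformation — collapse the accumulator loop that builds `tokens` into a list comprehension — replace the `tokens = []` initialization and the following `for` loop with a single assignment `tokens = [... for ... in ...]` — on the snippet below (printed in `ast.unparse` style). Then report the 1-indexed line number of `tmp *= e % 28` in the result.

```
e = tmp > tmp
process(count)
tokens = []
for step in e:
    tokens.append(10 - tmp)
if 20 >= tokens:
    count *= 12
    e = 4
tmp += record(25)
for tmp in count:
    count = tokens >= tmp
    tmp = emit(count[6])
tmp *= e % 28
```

11

Transformed code:
e = tmp > tmp
process(count)
tokens = [10 - tmp for step in e]
if 20 >= tokens:
    count *= 12
    e = 4
tmp += record(25)
for tmp in count:
    count = tokens >= tmp
    tmp = emit(count[6])
tmp *= e % 28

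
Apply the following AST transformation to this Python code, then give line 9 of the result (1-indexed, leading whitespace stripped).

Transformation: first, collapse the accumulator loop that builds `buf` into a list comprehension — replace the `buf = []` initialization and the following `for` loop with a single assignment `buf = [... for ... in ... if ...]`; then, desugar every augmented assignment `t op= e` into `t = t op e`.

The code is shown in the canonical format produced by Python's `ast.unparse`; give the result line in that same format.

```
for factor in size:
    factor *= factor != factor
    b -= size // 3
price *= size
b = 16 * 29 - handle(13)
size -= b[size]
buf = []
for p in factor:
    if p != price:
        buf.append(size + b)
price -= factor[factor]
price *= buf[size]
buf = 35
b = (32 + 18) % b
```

Transformed code:
for factor in size:
    factor = factor * (factor != factor)
    b = b - size // 3
price = price * size
b = 16 * 29 - handle(13)
size = size - b[size]
buf = [size + b for p in factor if p != price]
price = price - factor[factor]
price = price * buf[size]
buf = 35
b = (32 + 18) % b

price = price * buf[size]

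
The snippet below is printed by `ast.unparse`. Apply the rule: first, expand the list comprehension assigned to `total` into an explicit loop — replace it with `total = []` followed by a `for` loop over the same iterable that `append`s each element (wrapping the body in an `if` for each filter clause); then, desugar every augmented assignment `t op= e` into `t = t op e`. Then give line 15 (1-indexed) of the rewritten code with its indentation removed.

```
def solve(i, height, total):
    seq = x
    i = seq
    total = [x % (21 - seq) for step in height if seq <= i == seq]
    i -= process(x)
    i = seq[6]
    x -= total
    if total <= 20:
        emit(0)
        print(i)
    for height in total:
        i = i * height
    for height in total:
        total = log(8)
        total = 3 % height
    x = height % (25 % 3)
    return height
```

Transformed code:
def solve(i, height, total):
    seq = x
    i = seq
    total = []
    for step in height:
        if seq <= i == seq:
            total.append(x % (21 - seq))
    i = i - process(x)
    i = seq[6]
    x = x - total
    if total <= 20:
        emit(0)
        print(i)
    for height in total:
        i = i * height
    for height in total:
        total = log(8)
        total = 3 % height
    x = height % (25 % 3)
    return height

i = i * height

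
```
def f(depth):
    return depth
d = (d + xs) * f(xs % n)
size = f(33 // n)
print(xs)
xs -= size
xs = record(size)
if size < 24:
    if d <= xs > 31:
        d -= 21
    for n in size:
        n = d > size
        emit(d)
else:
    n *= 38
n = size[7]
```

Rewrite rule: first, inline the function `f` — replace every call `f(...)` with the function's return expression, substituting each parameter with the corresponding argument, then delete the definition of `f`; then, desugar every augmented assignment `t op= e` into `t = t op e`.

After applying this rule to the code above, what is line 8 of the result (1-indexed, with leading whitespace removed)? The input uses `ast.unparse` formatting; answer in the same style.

Transformed code:
d = (d + xs) * (xs % n)
size = 33 // n
print(xs)
xs = xs - size
xs = record(size)
if size < 24:
    if d <= xs > 31:
        d = d - 21
    for n in size:
        n = d > size
        emit(d)
else:
    n = n * 38
n = size[7]

d = d - 21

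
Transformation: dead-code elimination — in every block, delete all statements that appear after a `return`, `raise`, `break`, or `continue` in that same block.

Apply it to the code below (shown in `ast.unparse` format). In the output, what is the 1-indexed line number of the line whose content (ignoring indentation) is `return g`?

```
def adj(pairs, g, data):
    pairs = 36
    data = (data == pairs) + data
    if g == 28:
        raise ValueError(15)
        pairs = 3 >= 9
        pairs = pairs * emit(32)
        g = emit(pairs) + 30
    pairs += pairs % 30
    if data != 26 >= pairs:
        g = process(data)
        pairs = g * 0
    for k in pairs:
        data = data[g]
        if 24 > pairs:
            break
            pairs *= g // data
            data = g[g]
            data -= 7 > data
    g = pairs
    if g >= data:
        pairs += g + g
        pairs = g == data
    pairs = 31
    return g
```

Transformed code:
def adj(pairs, g, data):
    pairs = 36
    data = (data == pairs) + data
    if g == 28:
        raise ValueError(15)
    pairs += pairs % 30
    if data != 26 >= pairs:
        g = process(data)
        pairs = g * 0
    for k in pairs:
        data = data[g]
        if 24 > pairs:
            break
    g = pairs
    if g >= data:
        pairs += g + g
        pairs = g == data
    pairs = 31
    return g

19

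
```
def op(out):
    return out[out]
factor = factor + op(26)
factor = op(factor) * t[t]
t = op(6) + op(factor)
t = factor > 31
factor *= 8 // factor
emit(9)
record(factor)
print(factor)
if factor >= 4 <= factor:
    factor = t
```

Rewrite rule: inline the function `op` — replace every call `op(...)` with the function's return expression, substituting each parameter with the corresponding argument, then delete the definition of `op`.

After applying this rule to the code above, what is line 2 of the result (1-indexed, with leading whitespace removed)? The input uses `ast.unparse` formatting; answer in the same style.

Transformed code:
factor = factor + 26[26]
factor = factor[factor] * t[t]
t = 6[6] + factor[factor]
t = factor > 31
factor *= 8 // factor
emit(9)
record(factor)
print(factor)
if factor >= 4 <= factor:
    factor = t

factor = factor[factor] * t[t]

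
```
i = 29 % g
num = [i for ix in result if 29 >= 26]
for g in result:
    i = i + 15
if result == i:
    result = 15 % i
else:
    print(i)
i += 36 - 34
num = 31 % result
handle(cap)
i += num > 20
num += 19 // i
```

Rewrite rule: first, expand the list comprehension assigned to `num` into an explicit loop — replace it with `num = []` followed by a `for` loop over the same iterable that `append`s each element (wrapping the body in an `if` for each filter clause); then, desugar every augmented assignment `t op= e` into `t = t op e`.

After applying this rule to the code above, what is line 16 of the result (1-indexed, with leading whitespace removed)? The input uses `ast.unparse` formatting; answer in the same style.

Transformed code:
i = 29 % g
num = []
for ix in result:
    if 29 >= 26:
        num.append(i)
for g in result:
    i = i + 15
if result == i:
    result = 15 % i
else:
    print(i)
i = i + (36 - 34)
num = 31 % result
handle(cap)
i = i + (num > 20)
num = num + 19 // i

num = num + 19 // i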